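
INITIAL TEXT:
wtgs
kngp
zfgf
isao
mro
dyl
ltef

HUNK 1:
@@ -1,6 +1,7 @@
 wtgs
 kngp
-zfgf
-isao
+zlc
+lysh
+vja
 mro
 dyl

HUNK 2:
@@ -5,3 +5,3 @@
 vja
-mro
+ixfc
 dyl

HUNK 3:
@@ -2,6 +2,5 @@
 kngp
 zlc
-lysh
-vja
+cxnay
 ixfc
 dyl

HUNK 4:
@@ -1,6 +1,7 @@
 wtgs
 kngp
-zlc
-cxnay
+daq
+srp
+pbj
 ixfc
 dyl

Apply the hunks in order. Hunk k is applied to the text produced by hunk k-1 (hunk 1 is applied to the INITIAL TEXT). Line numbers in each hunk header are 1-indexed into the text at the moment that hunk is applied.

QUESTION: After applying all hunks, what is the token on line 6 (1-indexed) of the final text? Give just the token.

Answer: ixfc

Derivation:
Hunk 1: at line 1 remove [zfgf,isao] add [zlc,lysh,vja] -> 8 lines: wtgs kngp zlc lysh vja mro dyl ltef
Hunk 2: at line 5 remove [mro] add [ixfc] -> 8 lines: wtgs kngp zlc lysh vja ixfc dyl ltef
Hunk 3: at line 2 remove [lysh,vja] add [cxnay] -> 7 lines: wtgs kngp zlc cxnay ixfc dyl ltef
Hunk 4: at line 1 remove [zlc,cxnay] add [daq,srp,pbj] -> 8 lines: wtgs kngp daq srp pbj ixfc dyl ltef
Final line 6: ixfc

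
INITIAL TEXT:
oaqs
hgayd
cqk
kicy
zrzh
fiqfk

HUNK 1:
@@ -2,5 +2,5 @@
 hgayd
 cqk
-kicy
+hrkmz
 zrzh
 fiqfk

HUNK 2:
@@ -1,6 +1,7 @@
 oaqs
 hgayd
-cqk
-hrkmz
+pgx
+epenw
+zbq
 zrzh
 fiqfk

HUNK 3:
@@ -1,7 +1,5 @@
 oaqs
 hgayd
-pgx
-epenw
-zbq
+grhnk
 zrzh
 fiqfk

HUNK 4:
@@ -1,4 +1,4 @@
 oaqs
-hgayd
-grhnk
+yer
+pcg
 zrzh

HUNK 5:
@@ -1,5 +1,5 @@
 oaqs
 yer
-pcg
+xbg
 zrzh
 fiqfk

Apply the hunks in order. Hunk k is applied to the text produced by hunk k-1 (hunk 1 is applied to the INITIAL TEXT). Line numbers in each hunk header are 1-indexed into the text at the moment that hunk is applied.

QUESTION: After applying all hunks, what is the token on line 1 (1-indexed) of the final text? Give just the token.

Hunk 1: at line 2 remove [kicy] add [hrkmz] -> 6 lines: oaqs hgayd cqk hrkmz zrzh fiqfk
Hunk 2: at line 1 remove [cqk,hrkmz] add [pgx,epenw,zbq] -> 7 lines: oaqs hgayd pgx epenw zbq zrzh fiqfk
Hunk 3: at line 1 remove [pgx,epenw,zbq] add [grhnk] -> 5 lines: oaqs hgayd grhnk zrzh fiqfk
Hunk 4: at line 1 remove [hgayd,grhnk] add [yer,pcg] -> 5 lines: oaqs yer pcg zrzh fiqfk
Hunk 5: at line 1 remove [pcg] add [xbg] -> 5 lines: oaqs yer xbg zrzh fiqfk
Final line 1: oaqs

Answer: oaqs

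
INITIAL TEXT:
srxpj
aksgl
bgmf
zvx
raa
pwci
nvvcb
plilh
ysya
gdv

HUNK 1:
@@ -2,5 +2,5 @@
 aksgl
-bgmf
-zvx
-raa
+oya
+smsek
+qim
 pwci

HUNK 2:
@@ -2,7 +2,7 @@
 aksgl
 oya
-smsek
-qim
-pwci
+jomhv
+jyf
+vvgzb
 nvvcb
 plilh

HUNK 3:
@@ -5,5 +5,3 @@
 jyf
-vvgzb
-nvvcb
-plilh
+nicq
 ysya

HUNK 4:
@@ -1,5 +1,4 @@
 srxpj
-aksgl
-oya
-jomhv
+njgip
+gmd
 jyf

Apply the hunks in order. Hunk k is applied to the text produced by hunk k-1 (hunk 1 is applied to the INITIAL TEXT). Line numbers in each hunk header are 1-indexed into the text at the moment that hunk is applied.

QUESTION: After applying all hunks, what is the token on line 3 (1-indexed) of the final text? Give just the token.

Hunk 1: at line 2 remove [bgmf,zvx,raa] add [oya,smsek,qim] -> 10 lines: srxpj aksgl oya smsek qim pwci nvvcb plilh ysya gdv
Hunk 2: at line 2 remove [smsek,qim,pwci] add [jomhv,jyf,vvgzb] -> 10 lines: srxpj aksgl oya jomhv jyf vvgzb nvvcb plilh ysya gdv
Hunk 3: at line 5 remove [vvgzb,nvvcb,plilh] add [nicq] -> 8 lines: srxpj aksgl oya jomhv jyf nicq ysya gdv
Hunk 4: at line 1 remove [aksgl,oya,jomhv] add [njgip,gmd] -> 7 lines: srxpj njgip gmd jyf nicq ysya gdv
Final line 3: gmd

Answer: gmd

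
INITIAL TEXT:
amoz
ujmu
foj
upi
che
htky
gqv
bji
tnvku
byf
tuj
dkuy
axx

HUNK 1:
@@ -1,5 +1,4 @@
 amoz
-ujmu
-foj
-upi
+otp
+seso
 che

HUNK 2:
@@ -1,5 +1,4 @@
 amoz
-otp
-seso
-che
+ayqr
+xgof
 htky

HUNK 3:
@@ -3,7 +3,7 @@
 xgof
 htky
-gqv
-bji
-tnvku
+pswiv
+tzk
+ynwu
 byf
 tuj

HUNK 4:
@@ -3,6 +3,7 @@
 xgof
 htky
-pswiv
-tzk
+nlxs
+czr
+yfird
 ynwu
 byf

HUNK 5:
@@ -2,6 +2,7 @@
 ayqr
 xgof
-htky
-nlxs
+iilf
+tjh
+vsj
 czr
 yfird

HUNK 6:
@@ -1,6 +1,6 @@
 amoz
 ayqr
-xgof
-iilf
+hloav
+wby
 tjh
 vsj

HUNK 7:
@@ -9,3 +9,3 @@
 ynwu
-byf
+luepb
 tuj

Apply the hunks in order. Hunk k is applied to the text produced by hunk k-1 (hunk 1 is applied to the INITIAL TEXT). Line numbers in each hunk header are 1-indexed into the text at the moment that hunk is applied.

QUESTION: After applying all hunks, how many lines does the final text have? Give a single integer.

Hunk 1: at line 1 remove [ujmu,foj,upi] add [otp,seso] -> 12 lines: amoz otp seso che htky gqv bji tnvku byf tuj dkuy axx
Hunk 2: at line 1 remove [otp,seso,che] add [ayqr,xgof] -> 11 lines: amoz ayqr xgof htky gqv bji tnvku byf tuj dkuy axx
Hunk 3: at line 3 remove [gqv,bji,tnvku] add [pswiv,tzk,ynwu] -> 11 lines: amoz ayqr xgof htky pswiv tzk ynwu byf tuj dkuy axx
Hunk 4: at line 3 remove [pswiv,tzk] add [nlxs,czr,yfird] -> 12 lines: amoz ayqr xgof htky nlxs czr yfird ynwu byf tuj dkuy axx
Hunk 5: at line 2 remove [htky,nlxs] add [iilf,tjh,vsj] -> 13 lines: amoz ayqr xgof iilf tjh vsj czr yfird ynwu byf tuj dkuy axx
Hunk 6: at line 1 remove [xgof,iilf] add [hloav,wby] -> 13 lines: amoz ayqr hloav wby tjh vsj czr yfird ynwu byf tuj dkuy axx
Hunk 7: at line 9 remove [byf] add [luepb] -> 13 lines: amoz ayqr hloav wby tjh vsj czr yfird ynwu luepb tuj dkuy axx
Final line count: 13

Answer: 13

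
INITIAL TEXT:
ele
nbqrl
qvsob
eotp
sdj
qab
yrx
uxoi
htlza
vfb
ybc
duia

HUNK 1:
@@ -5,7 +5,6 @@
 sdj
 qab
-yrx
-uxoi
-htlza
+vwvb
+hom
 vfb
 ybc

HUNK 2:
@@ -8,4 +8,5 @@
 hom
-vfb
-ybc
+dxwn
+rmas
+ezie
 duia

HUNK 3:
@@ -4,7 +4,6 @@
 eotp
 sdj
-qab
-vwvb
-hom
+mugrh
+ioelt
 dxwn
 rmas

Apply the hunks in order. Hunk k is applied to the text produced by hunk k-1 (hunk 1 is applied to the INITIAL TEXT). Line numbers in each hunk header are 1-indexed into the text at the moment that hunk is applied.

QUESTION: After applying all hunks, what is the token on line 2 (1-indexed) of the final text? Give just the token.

Answer: nbqrl

Derivation:
Hunk 1: at line 5 remove [yrx,uxoi,htlza] add [vwvb,hom] -> 11 lines: ele nbqrl qvsob eotp sdj qab vwvb hom vfb ybc duia
Hunk 2: at line 8 remove [vfb,ybc] add [dxwn,rmas,ezie] -> 12 lines: ele nbqrl qvsob eotp sdj qab vwvb hom dxwn rmas ezie duia
Hunk 3: at line 4 remove [qab,vwvb,hom] add [mugrh,ioelt] -> 11 lines: ele nbqrl qvsob eotp sdj mugrh ioelt dxwn rmas ezie duia
Final line 2: nbqrl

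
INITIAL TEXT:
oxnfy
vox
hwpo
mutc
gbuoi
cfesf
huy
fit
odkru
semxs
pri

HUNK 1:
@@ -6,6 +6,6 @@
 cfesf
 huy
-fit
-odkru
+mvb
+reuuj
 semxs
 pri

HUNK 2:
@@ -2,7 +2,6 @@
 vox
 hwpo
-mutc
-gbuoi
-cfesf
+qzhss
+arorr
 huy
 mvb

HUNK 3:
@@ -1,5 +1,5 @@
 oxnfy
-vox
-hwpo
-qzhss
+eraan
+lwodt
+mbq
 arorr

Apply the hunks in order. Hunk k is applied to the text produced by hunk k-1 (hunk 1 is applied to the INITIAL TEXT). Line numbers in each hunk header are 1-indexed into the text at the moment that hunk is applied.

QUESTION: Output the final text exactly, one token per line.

Hunk 1: at line 6 remove [fit,odkru] add [mvb,reuuj] -> 11 lines: oxnfy vox hwpo mutc gbuoi cfesf huy mvb reuuj semxs pri
Hunk 2: at line 2 remove [mutc,gbuoi,cfesf] add [qzhss,arorr] -> 10 lines: oxnfy vox hwpo qzhss arorr huy mvb reuuj semxs pri
Hunk 3: at line 1 remove [vox,hwpo,qzhss] add [eraan,lwodt,mbq] -> 10 lines: oxnfy eraan lwodt mbq arorr huy mvb reuuj semxs pri

Answer: oxnfy
eraan
lwodt
mbq
arorr
huy
mvb
reuuj
semxs
pri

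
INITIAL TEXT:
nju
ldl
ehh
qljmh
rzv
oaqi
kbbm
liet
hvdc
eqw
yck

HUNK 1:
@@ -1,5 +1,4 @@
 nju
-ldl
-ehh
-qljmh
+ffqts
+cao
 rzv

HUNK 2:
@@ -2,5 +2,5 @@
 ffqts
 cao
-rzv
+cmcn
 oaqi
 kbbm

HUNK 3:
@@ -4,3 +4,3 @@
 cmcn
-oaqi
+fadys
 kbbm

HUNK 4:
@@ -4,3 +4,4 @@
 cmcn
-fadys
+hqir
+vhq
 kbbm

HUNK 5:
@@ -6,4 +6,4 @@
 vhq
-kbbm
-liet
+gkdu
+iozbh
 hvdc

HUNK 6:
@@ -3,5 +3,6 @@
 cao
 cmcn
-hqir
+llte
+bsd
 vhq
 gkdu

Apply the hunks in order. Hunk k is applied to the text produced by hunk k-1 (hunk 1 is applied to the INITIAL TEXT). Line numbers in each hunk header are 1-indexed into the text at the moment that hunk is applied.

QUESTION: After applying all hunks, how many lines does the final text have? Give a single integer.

Answer: 12

Derivation:
Hunk 1: at line 1 remove [ldl,ehh,qljmh] add [ffqts,cao] -> 10 lines: nju ffqts cao rzv oaqi kbbm liet hvdc eqw yck
Hunk 2: at line 2 remove [rzv] add [cmcn] -> 10 lines: nju ffqts cao cmcn oaqi kbbm liet hvdc eqw yck
Hunk 3: at line 4 remove [oaqi] add [fadys] -> 10 lines: nju ffqts cao cmcn fadys kbbm liet hvdc eqw yck
Hunk 4: at line 4 remove [fadys] add [hqir,vhq] -> 11 lines: nju ffqts cao cmcn hqir vhq kbbm liet hvdc eqw yck
Hunk 5: at line 6 remove [kbbm,liet] add [gkdu,iozbh] -> 11 lines: nju ffqts cao cmcn hqir vhq gkdu iozbh hvdc eqw yck
Hunk 6: at line 3 remove [hqir] add [llte,bsd] -> 12 lines: nju ffqts cao cmcn llte bsd vhq gkdu iozbh hvdc eqw yck
Final line count: 12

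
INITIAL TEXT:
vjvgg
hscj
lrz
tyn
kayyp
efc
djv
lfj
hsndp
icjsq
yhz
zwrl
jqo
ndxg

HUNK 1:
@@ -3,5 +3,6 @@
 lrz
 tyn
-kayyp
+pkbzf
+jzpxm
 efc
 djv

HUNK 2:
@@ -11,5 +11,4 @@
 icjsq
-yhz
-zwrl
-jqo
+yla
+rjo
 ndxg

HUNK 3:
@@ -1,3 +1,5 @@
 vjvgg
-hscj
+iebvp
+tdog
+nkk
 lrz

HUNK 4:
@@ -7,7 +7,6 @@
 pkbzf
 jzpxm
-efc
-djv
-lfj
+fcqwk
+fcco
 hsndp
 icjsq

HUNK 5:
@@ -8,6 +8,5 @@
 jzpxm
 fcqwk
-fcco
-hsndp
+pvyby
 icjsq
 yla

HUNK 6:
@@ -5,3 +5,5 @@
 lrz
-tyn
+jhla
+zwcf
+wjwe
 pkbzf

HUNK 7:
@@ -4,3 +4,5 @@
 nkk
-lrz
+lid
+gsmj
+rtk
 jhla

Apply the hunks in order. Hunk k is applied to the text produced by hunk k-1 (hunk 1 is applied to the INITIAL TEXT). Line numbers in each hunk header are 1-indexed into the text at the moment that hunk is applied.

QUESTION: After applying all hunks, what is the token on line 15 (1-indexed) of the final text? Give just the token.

Answer: icjsq

Derivation:
Hunk 1: at line 3 remove [kayyp] add [pkbzf,jzpxm] -> 15 lines: vjvgg hscj lrz tyn pkbzf jzpxm efc djv lfj hsndp icjsq yhz zwrl jqo ndxg
Hunk 2: at line 11 remove [yhz,zwrl,jqo] add [yla,rjo] -> 14 lines: vjvgg hscj lrz tyn pkbzf jzpxm efc djv lfj hsndp icjsq yla rjo ndxg
Hunk 3: at line 1 remove [hscj] add [iebvp,tdog,nkk] -> 16 lines: vjvgg iebvp tdog nkk lrz tyn pkbzf jzpxm efc djv lfj hsndp icjsq yla rjo ndxg
Hunk 4: at line 7 remove [efc,djv,lfj] add [fcqwk,fcco] -> 15 lines: vjvgg iebvp tdog nkk lrz tyn pkbzf jzpxm fcqwk fcco hsndp icjsq yla rjo ndxg
Hunk 5: at line 8 remove [fcco,hsndp] add [pvyby] -> 14 lines: vjvgg iebvp tdog nkk lrz tyn pkbzf jzpxm fcqwk pvyby icjsq yla rjo ndxg
Hunk 6: at line 5 remove [tyn] add [jhla,zwcf,wjwe] -> 16 lines: vjvgg iebvp tdog nkk lrz jhla zwcf wjwe pkbzf jzpxm fcqwk pvyby icjsq yla rjo ndxg
Hunk 7: at line 4 remove [lrz] add [lid,gsmj,rtk] -> 18 lines: vjvgg iebvp tdog nkk lid gsmj rtk jhla zwcf wjwe pkbzf jzpxm fcqwk pvyby icjsq yla rjo ndxg
Final line 15: icjsq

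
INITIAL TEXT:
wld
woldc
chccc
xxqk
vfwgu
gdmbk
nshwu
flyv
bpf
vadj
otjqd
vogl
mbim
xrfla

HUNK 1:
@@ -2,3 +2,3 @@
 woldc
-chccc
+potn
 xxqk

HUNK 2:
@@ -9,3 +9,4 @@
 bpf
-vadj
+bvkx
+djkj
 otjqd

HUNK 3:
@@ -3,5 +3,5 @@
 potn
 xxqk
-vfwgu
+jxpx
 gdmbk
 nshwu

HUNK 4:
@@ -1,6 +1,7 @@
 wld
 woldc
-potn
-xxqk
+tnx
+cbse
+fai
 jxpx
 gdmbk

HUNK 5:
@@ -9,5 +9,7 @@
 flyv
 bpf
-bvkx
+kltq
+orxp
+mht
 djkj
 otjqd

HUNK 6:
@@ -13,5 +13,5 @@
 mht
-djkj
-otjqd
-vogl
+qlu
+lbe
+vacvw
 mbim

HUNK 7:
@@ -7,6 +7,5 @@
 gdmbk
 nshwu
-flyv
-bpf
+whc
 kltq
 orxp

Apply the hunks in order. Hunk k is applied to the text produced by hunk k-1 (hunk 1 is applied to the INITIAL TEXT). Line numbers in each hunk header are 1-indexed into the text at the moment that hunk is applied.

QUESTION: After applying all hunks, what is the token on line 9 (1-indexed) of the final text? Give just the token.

Hunk 1: at line 2 remove [chccc] add [potn] -> 14 lines: wld woldc potn xxqk vfwgu gdmbk nshwu flyv bpf vadj otjqd vogl mbim xrfla
Hunk 2: at line 9 remove [vadj] add [bvkx,djkj] -> 15 lines: wld woldc potn xxqk vfwgu gdmbk nshwu flyv bpf bvkx djkj otjqd vogl mbim xrfla
Hunk 3: at line 3 remove [vfwgu] add [jxpx] -> 15 lines: wld woldc potn xxqk jxpx gdmbk nshwu flyv bpf bvkx djkj otjqd vogl mbim xrfla
Hunk 4: at line 1 remove [potn,xxqk] add [tnx,cbse,fai] -> 16 lines: wld woldc tnx cbse fai jxpx gdmbk nshwu flyv bpf bvkx djkj otjqd vogl mbim xrfla
Hunk 5: at line 9 remove [bvkx] add [kltq,orxp,mht] -> 18 lines: wld woldc tnx cbse fai jxpx gdmbk nshwu flyv bpf kltq orxp mht djkj otjqd vogl mbim xrfla
Hunk 6: at line 13 remove [djkj,otjqd,vogl] add [qlu,lbe,vacvw] -> 18 lines: wld woldc tnx cbse fai jxpx gdmbk nshwu flyv bpf kltq orxp mht qlu lbe vacvw mbim xrfla
Hunk 7: at line 7 remove [flyv,bpf] add [whc] -> 17 lines: wld woldc tnx cbse fai jxpx gdmbk nshwu whc kltq orxp mht qlu lbe vacvw mbim xrfla
Final line 9: whc

Answer: whc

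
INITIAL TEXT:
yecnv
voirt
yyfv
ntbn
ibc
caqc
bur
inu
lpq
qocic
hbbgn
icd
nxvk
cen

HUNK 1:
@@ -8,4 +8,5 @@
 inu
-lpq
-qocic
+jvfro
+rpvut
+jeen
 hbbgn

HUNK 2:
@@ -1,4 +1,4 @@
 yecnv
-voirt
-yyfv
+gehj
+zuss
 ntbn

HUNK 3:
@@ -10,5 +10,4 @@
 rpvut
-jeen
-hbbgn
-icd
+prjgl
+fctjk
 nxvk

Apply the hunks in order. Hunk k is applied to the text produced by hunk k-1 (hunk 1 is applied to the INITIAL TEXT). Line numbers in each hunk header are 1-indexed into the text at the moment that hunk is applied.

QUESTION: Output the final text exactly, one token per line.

Hunk 1: at line 8 remove [lpq,qocic] add [jvfro,rpvut,jeen] -> 15 lines: yecnv voirt yyfv ntbn ibc caqc bur inu jvfro rpvut jeen hbbgn icd nxvk cen
Hunk 2: at line 1 remove [voirt,yyfv] add [gehj,zuss] -> 15 lines: yecnv gehj zuss ntbn ibc caqc bur inu jvfro rpvut jeen hbbgn icd nxvk cen
Hunk 3: at line 10 remove [jeen,hbbgn,icd] add [prjgl,fctjk] -> 14 lines: yecnv gehj zuss ntbn ibc caqc bur inu jvfro rpvut prjgl fctjk nxvk cen

Answer: yecnv
gehj
zuss
ntbn
ibc
caqc
bur
inu
jvfro
rpvut
prjgl
fctjk
nxvk
cen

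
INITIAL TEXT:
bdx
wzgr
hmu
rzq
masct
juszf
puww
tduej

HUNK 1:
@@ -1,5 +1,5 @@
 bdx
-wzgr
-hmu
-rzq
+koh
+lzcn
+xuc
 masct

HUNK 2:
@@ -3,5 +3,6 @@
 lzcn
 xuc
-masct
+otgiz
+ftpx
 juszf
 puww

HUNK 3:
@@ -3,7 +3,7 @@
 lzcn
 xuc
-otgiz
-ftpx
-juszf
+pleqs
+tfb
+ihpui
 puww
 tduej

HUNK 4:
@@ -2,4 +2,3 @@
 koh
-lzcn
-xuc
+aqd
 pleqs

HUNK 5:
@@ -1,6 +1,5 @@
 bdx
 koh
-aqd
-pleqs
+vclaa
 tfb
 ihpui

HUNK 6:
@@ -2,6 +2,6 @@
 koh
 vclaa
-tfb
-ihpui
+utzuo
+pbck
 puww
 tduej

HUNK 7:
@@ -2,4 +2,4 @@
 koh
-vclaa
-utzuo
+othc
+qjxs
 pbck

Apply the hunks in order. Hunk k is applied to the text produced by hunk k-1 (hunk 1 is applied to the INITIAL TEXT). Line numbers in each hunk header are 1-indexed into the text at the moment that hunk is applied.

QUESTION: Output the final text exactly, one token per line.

Answer: bdx
koh
othc
qjxs
pbck
puww
tduej

Derivation:
Hunk 1: at line 1 remove [wzgr,hmu,rzq] add [koh,lzcn,xuc] -> 8 lines: bdx koh lzcn xuc masct juszf puww tduej
Hunk 2: at line 3 remove [masct] add [otgiz,ftpx] -> 9 lines: bdx koh lzcn xuc otgiz ftpx juszf puww tduej
Hunk 3: at line 3 remove [otgiz,ftpx,juszf] add [pleqs,tfb,ihpui] -> 9 lines: bdx koh lzcn xuc pleqs tfb ihpui puww tduej
Hunk 4: at line 2 remove [lzcn,xuc] add [aqd] -> 8 lines: bdx koh aqd pleqs tfb ihpui puww tduej
Hunk 5: at line 1 remove [aqd,pleqs] add [vclaa] -> 7 lines: bdx koh vclaa tfb ihpui puww tduej
Hunk 6: at line 2 remove [tfb,ihpui] add [utzuo,pbck] -> 7 lines: bdx koh vclaa utzuo pbck puww tduej
Hunk 7: at line 2 remove [vclaa,utzuo] add [othc,qjxs] -> 7 lines: bdx koh othc qjxs pbck puww tduej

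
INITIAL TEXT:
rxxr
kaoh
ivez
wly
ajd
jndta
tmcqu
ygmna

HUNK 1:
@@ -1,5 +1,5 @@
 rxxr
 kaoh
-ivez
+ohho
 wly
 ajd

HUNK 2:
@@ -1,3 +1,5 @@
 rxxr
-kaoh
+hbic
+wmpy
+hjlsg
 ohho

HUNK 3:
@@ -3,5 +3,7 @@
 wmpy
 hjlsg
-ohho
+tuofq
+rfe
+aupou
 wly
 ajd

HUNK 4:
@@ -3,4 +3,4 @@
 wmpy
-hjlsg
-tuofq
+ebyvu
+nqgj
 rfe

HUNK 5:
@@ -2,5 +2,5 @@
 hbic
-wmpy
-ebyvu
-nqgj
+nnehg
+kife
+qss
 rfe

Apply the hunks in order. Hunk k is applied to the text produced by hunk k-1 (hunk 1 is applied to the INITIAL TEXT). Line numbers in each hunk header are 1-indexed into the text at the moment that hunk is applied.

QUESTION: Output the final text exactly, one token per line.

Answer: rxxr
hbic
nnehg
kife
qss
rfe
aupou
wly
ajd
jndta
tmcqu
ygmna

Derivation:
Hunk 1: at line 1 remove [ivez] add [ohho] -> 8 lines: rxxr kaoh ohho wly ajd jndta tmcqu ygmna
Hunk 2: at line 1 remove [kaoh] add [hbic,wmpy,hjlsg] -> 10 lines: rxxr hbic wmpy hjlsg ohho wly ajd jndta tmcqu ygmna
Hunk 3: at line 3 remove [ohho] add [tuofq,rfe,aupou] -> 12 lines: rxxr hbic wmpy hjlsg tuofq rfe aupou wly ajd jndta tmcqu ygmna
Hunk 4: at line 3 remove [hjlsg,tuofq] add [ebyvu,nqgj] -> 12 lines: rxxr hbic wmpy ebyvu nqgj rfe aupou wly ajd jndta tmcqu ygmna
Hunk 5: at line 2 remove [wmpy,ebyvu,nqgj] add [nnehg,kife,qss] -> 12 lines: rxxr hbic nnehg kife qss rfe aupou wly ajd jndta tmcqu ygmna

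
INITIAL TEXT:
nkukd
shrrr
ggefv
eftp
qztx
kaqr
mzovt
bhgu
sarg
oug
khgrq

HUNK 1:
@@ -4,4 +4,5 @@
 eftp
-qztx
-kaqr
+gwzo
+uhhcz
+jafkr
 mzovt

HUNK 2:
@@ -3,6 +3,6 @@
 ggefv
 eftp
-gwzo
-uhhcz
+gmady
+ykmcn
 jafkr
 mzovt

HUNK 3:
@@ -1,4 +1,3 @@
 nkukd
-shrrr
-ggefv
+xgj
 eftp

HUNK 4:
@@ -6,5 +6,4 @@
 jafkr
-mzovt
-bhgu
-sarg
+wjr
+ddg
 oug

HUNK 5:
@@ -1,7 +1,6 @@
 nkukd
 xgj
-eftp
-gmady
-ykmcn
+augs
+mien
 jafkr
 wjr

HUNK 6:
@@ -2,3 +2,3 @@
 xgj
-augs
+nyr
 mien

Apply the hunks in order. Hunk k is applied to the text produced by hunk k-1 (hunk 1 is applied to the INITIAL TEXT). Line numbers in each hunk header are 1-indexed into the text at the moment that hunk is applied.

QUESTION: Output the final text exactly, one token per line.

Answer: nkukd
xgj
nyr
mien
jafkr
wjr
ddg
oug
khgrq

Derivation:
Hunk 1: at line 4 remove [qztx,kaqr] add [gwzo,uhhcz,jafkr] -> 12 lines: nkukd shrrr ggefv eftp gwzo uhhcz jafkr mzovt bhgu sarg oug khgrq
Hunk 2: at line 3 remove [gwzo,uhhcz] add [gmady,ykmcn] -> 12 lines: nkukd shrrr ggefv eftp gmady ykmcn jafkr mzovt bhgu sarg oug khgrq
Hunk 3: at line 1 remove [shrrr,ggefv] add [xgj] -> 11 lines: nkukd xgj eftp gmady ykmcn jafkr mzovt bhgu sarg oug khgrq
Hunk 4: at line 6 remove [mzovt,bhgu,sarg] add [wjr,ddg] -> 10 lines: nkukd xgj eftp gmady ykmcn jafkr wjr ddg oug khgrq
Hunk 5: at line 1 remove [eftp,gmady,ykmcn] add [augs,mien] -> 9 lines: nkukd xgj augs mien jafkr wjr ddg oug khgrq
Hunk 6: at line 2 remove [augs] add [nyr] -> 9 lines: nkukd xgj nyr mien jafkr wjr ddg oug khgrq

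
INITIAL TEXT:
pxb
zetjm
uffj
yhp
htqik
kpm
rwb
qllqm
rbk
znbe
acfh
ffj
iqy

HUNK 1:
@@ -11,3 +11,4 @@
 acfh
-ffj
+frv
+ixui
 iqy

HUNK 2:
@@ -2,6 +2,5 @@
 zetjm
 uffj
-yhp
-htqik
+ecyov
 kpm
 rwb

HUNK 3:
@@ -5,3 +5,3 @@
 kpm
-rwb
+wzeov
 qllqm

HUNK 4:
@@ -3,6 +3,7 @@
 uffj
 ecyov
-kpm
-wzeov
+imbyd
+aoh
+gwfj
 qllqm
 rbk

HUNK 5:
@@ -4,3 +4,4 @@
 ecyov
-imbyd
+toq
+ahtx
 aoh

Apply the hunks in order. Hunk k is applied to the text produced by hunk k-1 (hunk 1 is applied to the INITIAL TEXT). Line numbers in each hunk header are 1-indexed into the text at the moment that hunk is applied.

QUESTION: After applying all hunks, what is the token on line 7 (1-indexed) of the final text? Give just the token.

Hunk 1: at line 11 remove [ffj] add [frv,ixui] -> 14 lines: pxb zetjm uffj yhp htqik kpm rwb qllqm rbk znbe acfh frv ixui iqy
Hunk 2: at line 2 remove [yhp,htqik] add [ecyov] -> 13 lines: pxb zetjm uffj ecyov kpm rwb qllqm rbk znbe acfh frv ixui iqy
Hunk 3: at line 5 remove [rwb] add [wzeov] -> 13 lines: pxb zetjm uffj ecyov kpm wzeov qllqm rbk znbe acfh frv ixui iqy
Hunk 4: at line 3 remove [kpm,wzeov] add [imbyd,aoh,gwfj] -> 14 lines: pxb zetjm uffj ecyov imbyd aoh gwfj qllqm rbk znbe acfh frv ixui iqy
Hunk 5: at line 4 remove [imbyd] add [toq,ahtx] -> 15 lines: pxb zetjm uffj ecyov toq ahtx aoh gwfj qllqm rbk znbe acfh frv ixui iqy
Final line 7: aoh

Answer: aoh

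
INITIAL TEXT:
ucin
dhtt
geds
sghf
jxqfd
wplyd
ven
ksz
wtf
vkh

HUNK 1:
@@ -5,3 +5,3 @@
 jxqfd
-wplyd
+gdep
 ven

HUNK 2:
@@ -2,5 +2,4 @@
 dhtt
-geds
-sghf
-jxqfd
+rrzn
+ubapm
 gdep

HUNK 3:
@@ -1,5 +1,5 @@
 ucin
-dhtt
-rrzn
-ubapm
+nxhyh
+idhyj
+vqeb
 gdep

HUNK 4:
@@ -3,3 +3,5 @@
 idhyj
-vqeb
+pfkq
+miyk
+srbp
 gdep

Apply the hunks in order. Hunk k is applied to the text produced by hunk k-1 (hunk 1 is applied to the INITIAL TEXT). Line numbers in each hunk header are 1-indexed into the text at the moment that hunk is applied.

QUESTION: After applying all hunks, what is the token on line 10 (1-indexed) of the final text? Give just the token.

Answer: wtf

Derivation:
Hunk 1: at line 5 remove [wplyd] add [gdep] -> 10 lines: ucin dhtt geds sghf jxqfd gdep ven ksz wtf vkh
Hunk 2: at line 2 remove [geds,sghf,jxqfd] add [rrzn,ubapm] -> 9 lines: ucin dhtt rrzn ubapm gdep ven ksz wtf vkh
Hunk 3: at line 1 remove [dhtt,rrzn,ubapm] add [nxhyh,idhyj,vqeb] -> 9 lines: ucin nxhyh idhyj vqeb gdep ven ksz wtf vkh
Hunk 4: at line 3 remove [vqeb] add [pfkq,miyk,srbp] -> 11 lines: ucin nxhyh idhyj pfkq miyk srbp gdep ven ksz wtf vkh
Final line 10: wtf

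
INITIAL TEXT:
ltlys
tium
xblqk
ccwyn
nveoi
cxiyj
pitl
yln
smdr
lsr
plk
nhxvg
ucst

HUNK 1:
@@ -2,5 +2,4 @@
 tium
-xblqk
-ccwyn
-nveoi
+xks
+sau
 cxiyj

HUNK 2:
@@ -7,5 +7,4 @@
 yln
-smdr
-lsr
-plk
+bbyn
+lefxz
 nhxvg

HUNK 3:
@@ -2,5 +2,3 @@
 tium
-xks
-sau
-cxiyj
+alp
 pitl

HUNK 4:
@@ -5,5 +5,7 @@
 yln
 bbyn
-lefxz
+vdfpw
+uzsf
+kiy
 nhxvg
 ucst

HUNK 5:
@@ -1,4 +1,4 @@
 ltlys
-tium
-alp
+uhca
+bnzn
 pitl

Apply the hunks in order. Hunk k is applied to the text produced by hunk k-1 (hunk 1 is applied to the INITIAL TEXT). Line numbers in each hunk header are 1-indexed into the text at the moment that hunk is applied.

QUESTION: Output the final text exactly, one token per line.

Hunk 1: at line 2 remove [xblqk,ccwyn,nveoi] add [xks,sau] -> 12 lines: ltlys tium xks sau cxiyj pitl yln smdr lsr plk nhxvg ucst
Hunk 2: at line 7 remove [smdr,lsr,plk] add [bbyn,lefxz] -> 11 lines: ltlys tium xks sau cxiyj pitl yln bbyn lefxz nhxvg ucst
Hunk 3: at line 2 remove [xks,sau,cxiyj] add [alp] -> 9 lines: ltlys tium alp pitl yln bbyn lefxz nhxvg ucst
Hunk 4: at line 5 remove [lefxz] add [vdfpw,uzsf,kiy] -> 11 lines: ltlys tium alp pitl yln bbyn vdfpw uzsf kiy nhxvg ucst
Hunk 5: at line 1 remove [tium,alp] add [uhca,bnzn] -> 11 lines: ltlys uhca bnzn pitl yln bbyn vdfpw uzsf kiy nhxvg ucst

Answer: ltlys
uhca
bnzn
pitl
yln
bbyn
vdfpw
uzsf
kiy
nhxvg
ucst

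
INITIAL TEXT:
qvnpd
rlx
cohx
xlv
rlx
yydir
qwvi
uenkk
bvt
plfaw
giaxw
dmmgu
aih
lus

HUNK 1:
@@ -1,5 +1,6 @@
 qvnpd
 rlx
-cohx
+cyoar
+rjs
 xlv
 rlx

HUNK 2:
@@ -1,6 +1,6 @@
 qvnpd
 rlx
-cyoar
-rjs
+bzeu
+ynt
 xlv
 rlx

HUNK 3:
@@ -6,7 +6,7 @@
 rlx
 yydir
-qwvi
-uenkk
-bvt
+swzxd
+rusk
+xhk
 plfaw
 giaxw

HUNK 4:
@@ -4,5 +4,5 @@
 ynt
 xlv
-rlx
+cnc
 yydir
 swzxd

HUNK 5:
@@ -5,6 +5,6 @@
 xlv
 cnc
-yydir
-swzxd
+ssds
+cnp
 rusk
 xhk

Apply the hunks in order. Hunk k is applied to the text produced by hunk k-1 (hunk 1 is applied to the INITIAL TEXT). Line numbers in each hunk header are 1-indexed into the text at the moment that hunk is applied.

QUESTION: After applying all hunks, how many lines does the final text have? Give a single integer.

Answer: 15

Derivation:
Hunk 1: at line 1 remove [cohx] add [cyoar,rjs] -> 15 lines: qvnpd rlx cyoar rjs xlv rlx yydir qwvi uenkk bvt plfaw giaxw dmmgu aih lus
Hunk 2: at line 1 remove [cyoar,rjs] add [bzeu,ynt] -> 15 lines: qvnpd rlx bzeu ynt xlv rlx yydir qwvi uenkk bvt plfaw giaxw dmmgu aih lus
Hunk 3: at line 6 remove [qwvi,uenkk,bvt] add [swzxd,rusk,xhk] -> 15 lines: qvnpd rlx bzeu ynt xlv rlx yydir swzxd rusk xhk plfaw giaxw dmmgu aih lus
Hunk 4: at line 4 remove [rlx] add [cnc] -> 15 lines: qvnpd rlx bzeu ynt xlv cnc yydir swzxd rusk xhk plfaw giaxw dmmgu aih lus
Hunk 5: at line 5 remove [yydir,swzxd] add [ssds,cnp] -> 15 lines: qvnpd rlx bzeu ynt xlv cnc ssds cnp rusk xhk plfaw giaxw dmmgu aih lus
Final line count: 15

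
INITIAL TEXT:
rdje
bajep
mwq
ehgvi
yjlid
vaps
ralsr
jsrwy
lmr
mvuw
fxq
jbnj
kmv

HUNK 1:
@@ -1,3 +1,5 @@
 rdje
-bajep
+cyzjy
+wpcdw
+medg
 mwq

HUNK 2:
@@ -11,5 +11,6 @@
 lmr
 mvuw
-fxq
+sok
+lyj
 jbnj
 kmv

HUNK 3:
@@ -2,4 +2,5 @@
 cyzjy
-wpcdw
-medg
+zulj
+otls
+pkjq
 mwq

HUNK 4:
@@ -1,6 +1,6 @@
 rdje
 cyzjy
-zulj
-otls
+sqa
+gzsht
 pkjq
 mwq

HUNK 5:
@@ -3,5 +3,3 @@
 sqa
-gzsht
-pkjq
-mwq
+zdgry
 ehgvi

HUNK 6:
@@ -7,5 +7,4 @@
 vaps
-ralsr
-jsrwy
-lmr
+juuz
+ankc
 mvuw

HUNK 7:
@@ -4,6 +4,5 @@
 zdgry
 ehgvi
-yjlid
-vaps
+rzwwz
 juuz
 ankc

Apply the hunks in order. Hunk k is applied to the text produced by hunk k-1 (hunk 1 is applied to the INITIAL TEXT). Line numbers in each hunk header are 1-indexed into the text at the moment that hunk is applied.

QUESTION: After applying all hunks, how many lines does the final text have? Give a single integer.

Hunk 1: at line 1 remove [bajep] add [cyzjy,wpcdw,medg] -> 15 lines: rdje cyzjy wpcdw medg mwq ehgvi yjlid vaps ralsr jsrwy lmr mvuw fxq jbnj kmv
Hunk 2: at line 11 remove [fxq] add [sok,lyj] -> 16 lines: rdje cyzjy wpcdw medg mwq ehgvi yjlid vaps ralsr jsrwy lmr mvuw sok lyj jbnj kmv
Hunk 3: at line 2 remove [wpcdw,medg] add [zulj,otls,pkjq] -> 17 lines: rdje cyzjy zulj otls pkjq mwq ehgvi yjlid vaps ralsr jsrwy lmr mvuw sok lyj jbnj kmv
Hunk 4: at line 1 remove [zulj,otls] add [sqa,gzsht] -> 17 lines: rdje cyzjy sqa gzsht pkjq mwq ehgvi yjlid vaps ralsr jsrwy lmr mvuw sok lyj jbnj kmv
Hunk 5: at line 3 remove [gzsht,pkjq,mwq] add [zdgry] -> 15 lines: rdje cyzjy sqa zdgry ehgvi yjlid vaps ralsr jsrwy lmr mvuw sok lyj jbnj kmv
Hunk 6: at line 7 remove [ralsr,jsrwy,lmr] add [juuz,ankc] -> 14 lines: rdje cyzjy sqa zdgry ehgvi yjlid vaps juuz ankc mvuw sok lyj jbnj kmv
Hunk 7: at line 4 remove [yjlid,vaps] add [rzwwz] -> 13 lines: rdje cyzjy sqa zdgry ehgvi rzwwz juuz ankc mvuw sok lyj jbnj kmv
Final line count: 13

Answer: 13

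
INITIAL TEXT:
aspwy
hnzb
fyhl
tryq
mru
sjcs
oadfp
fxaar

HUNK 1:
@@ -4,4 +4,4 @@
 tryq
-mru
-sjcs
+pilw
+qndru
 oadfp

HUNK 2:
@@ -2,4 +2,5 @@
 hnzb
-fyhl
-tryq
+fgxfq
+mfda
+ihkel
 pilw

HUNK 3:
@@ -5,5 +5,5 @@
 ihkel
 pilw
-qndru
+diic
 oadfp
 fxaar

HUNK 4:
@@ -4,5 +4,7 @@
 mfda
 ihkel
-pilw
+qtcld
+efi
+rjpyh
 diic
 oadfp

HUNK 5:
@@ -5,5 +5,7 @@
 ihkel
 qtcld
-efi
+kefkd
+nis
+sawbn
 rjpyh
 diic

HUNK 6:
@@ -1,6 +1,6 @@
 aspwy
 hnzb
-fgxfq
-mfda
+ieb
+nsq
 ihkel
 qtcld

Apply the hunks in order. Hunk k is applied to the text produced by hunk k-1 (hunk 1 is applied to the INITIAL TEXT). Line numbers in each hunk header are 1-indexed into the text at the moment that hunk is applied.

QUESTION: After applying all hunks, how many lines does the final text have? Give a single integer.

Hunk 1: at line 4 remove [mru,sjcs] add [pilw,qndru] -> 8 lines: aspwy hnzb fyhl tryq pilw qndru oadfp fxaar
Hunk 2: at line 2 remove [fyhl,tryq] add [fgxfq,mfda,ihkel] -> 9 lines: aspwy hnzb fgxfq mfda ihkel pilw qndru oadfp fxaar
Hunk 3: at line 5 remove [qndru] add [diic] -> 9 lines: aspwy hnzb fgxfq mfda ihkel pilw diic oadfp fxaar
Hunk 4: at line 4 remove [pilw] add [qtcld,efi,rjpyh] -> 11 lines: aspwy hnzb fgxfq mfda ihkel qtcld efi rjpyh diic oadfp fxaar
Hunk 5: at line 5 remove [efi] add [kefkd,nis,sawbn] -> 13 lines: aspwy hnzb fgxfq mfda ihkel qtcld kefkd nis sawbn rjpyh diic oadfp fxaar
Hunk 6: at line 1 remove [fgxfq,mfda] add [ieb,nsq] -> 13 lines: aspwy hnzb ieb nsq ihkel qtcld kefkd nis sawbn rjpyh diic oadfp fxaar
Final line count: 13

Answer: 13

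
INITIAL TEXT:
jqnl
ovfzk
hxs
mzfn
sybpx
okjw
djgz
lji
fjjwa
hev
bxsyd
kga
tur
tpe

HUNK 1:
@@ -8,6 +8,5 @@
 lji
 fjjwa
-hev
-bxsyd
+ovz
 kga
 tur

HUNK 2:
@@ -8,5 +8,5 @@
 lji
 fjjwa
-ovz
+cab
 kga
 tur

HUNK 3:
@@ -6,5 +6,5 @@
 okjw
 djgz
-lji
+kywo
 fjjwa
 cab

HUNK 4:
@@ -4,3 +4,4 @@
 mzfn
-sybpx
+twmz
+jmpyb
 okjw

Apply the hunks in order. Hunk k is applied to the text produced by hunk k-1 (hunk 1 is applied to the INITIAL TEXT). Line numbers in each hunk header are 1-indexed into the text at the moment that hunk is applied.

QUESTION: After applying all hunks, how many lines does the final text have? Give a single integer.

Answer: 14

Derivation:
Hunk 1: at line 8 remove [hev,bxsyd] add [ovz] -> 13 lines: jqnl ovfzk hxs mzfn sybpx okjw djgz lji fjjwa ovz kga tur tpe
Hunk 2: at line 8 remove [ovz] add [cab] -> 13 lines: jqnl ovfzk hxs mzfn sybpx okjw djgz lji fjjwa cab kga tur tpe
Hunk 3: at line 6 remove [lji] add [kywo] -> 13 lines: jqnl ovfzk hxs mzfn sybpx okjw djgz kywo fjjwa cab kga tur tpe
Hunk 4: at line 4 remove [sybpx] add [twmz,jmpyb] -> 14 lines: jqnl ovfzk hxs mzfn twmz jmpyb okjw djgz kywo fjjwa cab kga tur tpe
Final line count: 14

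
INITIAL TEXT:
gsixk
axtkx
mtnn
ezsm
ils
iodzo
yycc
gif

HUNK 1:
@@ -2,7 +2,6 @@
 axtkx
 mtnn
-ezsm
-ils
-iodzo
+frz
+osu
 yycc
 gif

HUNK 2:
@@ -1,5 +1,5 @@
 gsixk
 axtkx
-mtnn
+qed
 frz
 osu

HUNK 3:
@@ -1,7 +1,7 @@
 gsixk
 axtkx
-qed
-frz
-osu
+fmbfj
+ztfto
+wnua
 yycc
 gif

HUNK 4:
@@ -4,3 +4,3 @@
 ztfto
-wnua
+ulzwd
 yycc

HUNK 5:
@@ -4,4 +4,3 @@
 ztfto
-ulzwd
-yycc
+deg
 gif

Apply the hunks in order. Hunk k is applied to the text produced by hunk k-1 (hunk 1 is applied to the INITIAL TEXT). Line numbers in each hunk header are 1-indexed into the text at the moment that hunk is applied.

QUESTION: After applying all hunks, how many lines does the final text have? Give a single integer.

Hunk 1: at line 2 remove [ezsm,ils,iodzo] add [frz,osu] -> 7 lines: gsixk axtkx mtnn frz osu yycc gif
Hunk 2: at line 1 remove [mtnn] add [qed] -> 7 lines: gsixk axtkx qed frz osu yycc gif
Hunk 3: at line 1 remove [qed,frz,osu] add [fmbfj,ztfto,wnua] -> 7 lines: gsixk axtkx fmbfj ztfto wnua yycc gif
Hunk 4: at line 4 remove [wnua] add [ulzwd] -> 7 lines: gsixk axtkx fmbfj ztfto ulzwd yycc gif
Hunk 5: at line 4 remove [ulzwd,yycc] add [deg] -> 6 lines: gsixk axtkx fmbfj ztfto deg gif
Final line count: 6

Answer: 6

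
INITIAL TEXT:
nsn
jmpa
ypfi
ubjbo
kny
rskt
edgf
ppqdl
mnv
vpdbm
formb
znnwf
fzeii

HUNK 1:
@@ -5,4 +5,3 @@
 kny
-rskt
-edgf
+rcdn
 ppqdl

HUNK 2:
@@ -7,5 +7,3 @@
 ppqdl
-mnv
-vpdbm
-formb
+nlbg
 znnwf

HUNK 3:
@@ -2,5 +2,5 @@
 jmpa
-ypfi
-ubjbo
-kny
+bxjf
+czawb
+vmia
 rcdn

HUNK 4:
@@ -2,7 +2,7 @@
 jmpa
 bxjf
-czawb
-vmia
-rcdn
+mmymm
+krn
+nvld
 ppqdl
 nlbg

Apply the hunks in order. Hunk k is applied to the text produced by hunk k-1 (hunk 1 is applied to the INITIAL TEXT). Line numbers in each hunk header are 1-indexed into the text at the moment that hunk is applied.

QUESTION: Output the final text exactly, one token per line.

Hunk 1: at line 5 remove [rskt,edgf] add [rcdn] -> 12 lines: nsn jmpa ypfi ubjbo kny rcdn ppqdl mnv vpdbm formb znnwf fzeii
Hunk 2: at line 7 remove [mnv,vpdbm,formb] add [nlbg] -> 10 lines: nsn jmpa ypfi ubjbo kny rcdn ppqdl nlbg znnwf fzeii
Hunk 3: at line 2 remove [ypfi,ubjbo,kny] add [bxjf,czawb,vmia] -> 10 lines: nsn jmpa bxjf czawb vmia rcdn ppqdl nlbg znnwf fzeii
Hunk 4: at line 2 remove [czawb,vmia,rcdn] add [mmymm,krn,nvld] -> 10 lines: nsn jmpa bxjf mmymm krn nvld ppqdl nlbg znnwf fzeii

Answer: nsn
jmpa
bxjf
mmymm
krn
nvld
ppqdl
nlbg
znnwf
fzeii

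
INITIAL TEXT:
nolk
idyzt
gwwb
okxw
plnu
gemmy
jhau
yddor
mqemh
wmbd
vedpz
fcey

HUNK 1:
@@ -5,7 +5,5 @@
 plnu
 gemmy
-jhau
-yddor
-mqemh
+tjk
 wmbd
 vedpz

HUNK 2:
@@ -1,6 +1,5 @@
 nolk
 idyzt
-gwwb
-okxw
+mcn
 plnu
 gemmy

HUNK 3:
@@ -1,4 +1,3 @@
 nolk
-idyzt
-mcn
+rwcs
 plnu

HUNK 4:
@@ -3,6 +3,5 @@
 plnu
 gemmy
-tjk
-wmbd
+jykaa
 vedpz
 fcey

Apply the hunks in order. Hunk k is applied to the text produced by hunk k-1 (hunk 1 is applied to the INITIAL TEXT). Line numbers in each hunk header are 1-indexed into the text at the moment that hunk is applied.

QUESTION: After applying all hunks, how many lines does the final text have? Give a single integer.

Answer: 7

Derivation:
Hunk 1: at line 5 remove [jhau,yddor,mqemh] add [tjk] -> 10 lines: nolk idyzt gwwb okxw plnu gemmy tjk wmbd vedpz fcey
Hunk 2: at line 1 remove [gwwb,okxw] add [mcn] -> 9 lines: nolk idyzt mcn plnu gemmy tjk wmbd vedpz fcey
Hunk 3: at line 1 remove [idyzt,mcn] add [rwcs] -> 8 lines: nolk rwcs plnu gemmy tjk wmbd vedpz fcey
Hunk 4: at line 3 remove [tjk,wmbd] add [jykaa] -> 7 lines: nolk rwcs plnu gemmy jykaa vedpz fcey
Final line count: 7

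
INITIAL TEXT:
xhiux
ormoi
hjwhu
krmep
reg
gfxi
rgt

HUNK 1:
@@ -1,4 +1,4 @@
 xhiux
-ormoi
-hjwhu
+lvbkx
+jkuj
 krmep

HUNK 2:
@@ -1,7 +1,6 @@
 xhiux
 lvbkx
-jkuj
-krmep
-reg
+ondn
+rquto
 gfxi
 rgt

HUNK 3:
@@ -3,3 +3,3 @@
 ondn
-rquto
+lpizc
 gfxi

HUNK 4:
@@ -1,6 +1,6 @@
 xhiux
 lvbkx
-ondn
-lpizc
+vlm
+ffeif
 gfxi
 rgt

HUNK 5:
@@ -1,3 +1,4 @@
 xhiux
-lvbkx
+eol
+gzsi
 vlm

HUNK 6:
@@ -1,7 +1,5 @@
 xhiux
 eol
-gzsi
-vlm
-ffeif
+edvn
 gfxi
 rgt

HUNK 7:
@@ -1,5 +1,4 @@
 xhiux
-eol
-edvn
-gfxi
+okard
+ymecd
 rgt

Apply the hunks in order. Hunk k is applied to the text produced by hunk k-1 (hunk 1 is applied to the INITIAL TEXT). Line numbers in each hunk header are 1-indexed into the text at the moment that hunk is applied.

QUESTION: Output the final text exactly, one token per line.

Answer: xhiux
okard
ymecd
rgt

Derivation:
Hunk 1: at line 1 remove [ormoi,hjwhu] add [lvbkx,jkuj] -> 7 lines: xhiux lvbkx jkuj krmep reg gfxi rgt
Hunk 2: at line 1 remove [jkuj,krmep,reg] add [ondn,rquto] -> 6 lines: xhiux lvbkx ondn rquto gfxi rgt
Hunk 3: at line 3 remove [rquto] add [lpizc] -> 6 lines: xhiux lvbkx ondn lpizc gfxi rgt
Hunk 4: at line 1 remove [ondn,lpizc] add [vlm,ffeif] -> 6 lines: xhiux lvbkx vlm ffeif gfxi rgt
Hunk 5: at line 1 remove [lvbkx] add [eol,gzsi] -> 7 lines: xhiux eol gzsi vlm ffeif gfxi rgt
Hunk 6: at line 1 remove [gzsi,vlm,ffeif] add [edvn] -> 5 lines: xhiux eol edvn gfxi rgt
Hunk 7: at line 1 remove [eol,edvn,gfxi] add [okard,ymecd] -> 4 lines: xhiux okard ymecd rgt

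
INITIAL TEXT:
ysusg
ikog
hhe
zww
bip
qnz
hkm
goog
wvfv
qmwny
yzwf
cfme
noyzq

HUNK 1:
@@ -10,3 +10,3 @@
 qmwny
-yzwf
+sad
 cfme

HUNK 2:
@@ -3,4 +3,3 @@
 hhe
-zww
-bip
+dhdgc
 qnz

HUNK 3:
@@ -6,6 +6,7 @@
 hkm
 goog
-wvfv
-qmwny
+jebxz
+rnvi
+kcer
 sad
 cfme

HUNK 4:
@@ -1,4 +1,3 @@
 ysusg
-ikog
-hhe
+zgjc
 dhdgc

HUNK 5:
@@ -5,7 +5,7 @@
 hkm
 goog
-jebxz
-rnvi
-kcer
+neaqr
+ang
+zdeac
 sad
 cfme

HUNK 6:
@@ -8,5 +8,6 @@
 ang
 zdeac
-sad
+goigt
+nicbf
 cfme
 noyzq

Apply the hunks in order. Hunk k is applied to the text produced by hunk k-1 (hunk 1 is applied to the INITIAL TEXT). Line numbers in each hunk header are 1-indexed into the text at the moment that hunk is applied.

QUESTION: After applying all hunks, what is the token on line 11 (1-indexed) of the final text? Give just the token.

Answer: nicbf

Derivation:
Hunk 1: at line 10 remove [yzwf] add [sad] -> 13 lines: ysusg ikog hhe zww bip qnz hkm goog wvfv qmwny sad cfme noyzq
Hunk 2: at line 3 remove [zww,bip] add [dhdgc] -> 12 lines: ysusg ikog hhe dhdgc qnz hkm goog wvfv qmwny sad cfme noyzq
Hunk 3: at line 6 remove [wvfv,qmwny] add [jebxz,rnvi,kcer] -> 13 lines: ysusg ikog hhe dhdgc qnz hkm goog jebxz rnvi kcer sad cfme noyzq
Hunk 4: at line 1 remove [ikog,hhe] add [zgjc] -> 12 lines: ysusg zgjc dhdgc qnz hkm goog jebxz rnvi kcer sad cfme noyzq
Hunk 5: at line 5 remove [jebxz,rnvi,kcer] add [neaqr,ang,zdeac] -> 12 lines: ysusg zgjc dhdgc qnz hkm goog neaqr ang zdeac sad cfme noyzq
Hunk 6: at line 8 remove [sad] add [goigt,nicbf] -> 13 lines: ysusg zgjc dhdgc qnz hkm goog neaqr ang zdeac goigt nicbf cfme noyzq
Final line 11: nicbf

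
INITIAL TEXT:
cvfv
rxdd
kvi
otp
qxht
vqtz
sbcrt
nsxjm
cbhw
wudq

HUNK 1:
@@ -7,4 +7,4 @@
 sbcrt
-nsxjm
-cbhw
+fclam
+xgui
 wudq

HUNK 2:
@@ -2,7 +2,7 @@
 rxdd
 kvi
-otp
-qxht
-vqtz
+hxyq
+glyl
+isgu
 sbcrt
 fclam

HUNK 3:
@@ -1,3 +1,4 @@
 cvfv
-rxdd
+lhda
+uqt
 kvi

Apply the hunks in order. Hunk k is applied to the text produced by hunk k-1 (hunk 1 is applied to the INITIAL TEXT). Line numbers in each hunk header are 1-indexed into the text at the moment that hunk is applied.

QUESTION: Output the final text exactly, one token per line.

Hunk 1: at line 7 remove [nsxjm,cbhw] add [fclam,xgui] -> 10 lines: cvfv rxdd kvi otp qxht vqtz sbcrt fclam xgui wudq
Hunk 2: at line 2 remove [otp,qxht,vqtz] add [hxyq,glyl,isgu] -> 10 lines: cvfv rxdd kvi hxyq glyl isgu sbcrt fclam xgui wudq
Hunk 3: at line 1 remove [rxdd] add [lhda,uqt] -> 11 lines: cvfv lhda uqt kvi hxyq glyl isgu sbcrt fclam xgui wudq

Answer: cvfv
lhda
uqt
kvi
hxyq
glyl
isgu
sbcrt
fclam
xgui
wudq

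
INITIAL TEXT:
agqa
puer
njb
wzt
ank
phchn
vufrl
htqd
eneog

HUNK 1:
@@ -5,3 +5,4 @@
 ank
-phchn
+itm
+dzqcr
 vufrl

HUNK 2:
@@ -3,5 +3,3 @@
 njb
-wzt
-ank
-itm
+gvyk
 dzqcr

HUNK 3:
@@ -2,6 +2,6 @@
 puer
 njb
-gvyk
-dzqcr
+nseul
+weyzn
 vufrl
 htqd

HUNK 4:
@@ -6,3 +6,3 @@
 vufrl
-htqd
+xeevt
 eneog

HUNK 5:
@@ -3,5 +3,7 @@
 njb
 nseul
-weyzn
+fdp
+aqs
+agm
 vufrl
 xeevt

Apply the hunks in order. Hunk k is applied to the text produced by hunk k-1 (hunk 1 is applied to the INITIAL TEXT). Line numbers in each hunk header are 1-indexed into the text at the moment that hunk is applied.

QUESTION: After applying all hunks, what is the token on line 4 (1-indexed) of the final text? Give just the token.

Hunk 1: at line 5 remove [phchn] add [itm,dzqcr] -> 10 lines: agqa puer njb wzt ank itm dzqcr vufrl htqd eneog
Hunk 2: at line 3 remove [wzt,ank,itm] add [gvyk] -> 8 lines: agqa puer njb gvyk dzqcr vufrl htqd eneog
Hunk 3: at line 2 remove [gvyk,dzqcr] add [nseul,weyzn] -> 8 lines: agqa puer njb nseul weyzn vufrl htqd eneog
Hunk 4: at line 6 remove [htqd] add [xeevt] -> 8 lines: agqa puer njb nseul weyzn vufrl xeevt eneog
Hunk 5: at line 3 remove [weyzn] add [fdp,aqs,agm] -> 10 lines: agqa puer njb nseul fdp aqs agm vufrl xeevt eneog
Final line 4: nseul

Answer: nseul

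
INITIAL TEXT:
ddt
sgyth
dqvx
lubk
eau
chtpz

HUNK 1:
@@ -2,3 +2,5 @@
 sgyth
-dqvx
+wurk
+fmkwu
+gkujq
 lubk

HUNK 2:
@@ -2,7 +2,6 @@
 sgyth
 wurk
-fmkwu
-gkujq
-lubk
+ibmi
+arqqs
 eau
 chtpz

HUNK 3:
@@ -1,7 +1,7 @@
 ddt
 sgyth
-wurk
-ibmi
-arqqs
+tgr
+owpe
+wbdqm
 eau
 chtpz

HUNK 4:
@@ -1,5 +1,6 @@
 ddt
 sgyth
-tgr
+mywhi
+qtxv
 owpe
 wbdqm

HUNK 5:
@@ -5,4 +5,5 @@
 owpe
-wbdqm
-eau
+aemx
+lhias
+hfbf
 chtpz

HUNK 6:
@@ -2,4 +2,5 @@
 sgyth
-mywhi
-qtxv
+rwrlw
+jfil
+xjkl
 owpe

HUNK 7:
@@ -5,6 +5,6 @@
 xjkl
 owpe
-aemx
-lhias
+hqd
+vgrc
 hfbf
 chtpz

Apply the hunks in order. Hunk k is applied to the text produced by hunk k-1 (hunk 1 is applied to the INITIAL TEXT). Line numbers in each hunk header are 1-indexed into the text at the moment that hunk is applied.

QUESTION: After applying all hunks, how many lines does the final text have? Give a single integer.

Hunk 1: at line 2 remove [dqvx] add [wurk,fmkwu,gkujq] -> 8 lines: ddt sgyth wurk fmkwu gkujq lubk eau chtpz
Hunk 2: at line 2 remove [fmkwu,gkujq,lubk] add [ibmi,arqqs] -> 7 lines: ddt sgyth wurk ibmi arqqs eau chtpz
Hunk 3: at line 1 remove [wurk,ibmi,arqqs] add [tgr,owpe,wbdqm] -> 7 lines: ddt sgyth tgr owpe wbdqm eau chtpz
Hunk 4: at line 1 remove [tgr] add [mywhi,qtxv] -> 8 lines: ddt sgyth mywhi qtxv owpe wbdqm eau chtpz
Hunk 5: at line 5 remove [wbdqm,eau] add [aemx,lhias,hfbf] -> 9 lines: ddt sgyth mywhi qtxv owpe aemx lhias hfbf chtpz
Hunk 6: at line 2 remove [mywhi,qtxv] add [rwrlw,jfil,xjkl] -> 10 lines: ddt sgyth rwrlw jfil xjkl owpe aemx lhias hfbf chtpz
Hunk 7: at line 5 remove [aemx,lhias] add [hqd,vgrc] -> 10 lines: ddt sgyth rwrlw jfil xjkl owpe hqd vgrc hfbf chtpz
Final line count: 10

Answer: 10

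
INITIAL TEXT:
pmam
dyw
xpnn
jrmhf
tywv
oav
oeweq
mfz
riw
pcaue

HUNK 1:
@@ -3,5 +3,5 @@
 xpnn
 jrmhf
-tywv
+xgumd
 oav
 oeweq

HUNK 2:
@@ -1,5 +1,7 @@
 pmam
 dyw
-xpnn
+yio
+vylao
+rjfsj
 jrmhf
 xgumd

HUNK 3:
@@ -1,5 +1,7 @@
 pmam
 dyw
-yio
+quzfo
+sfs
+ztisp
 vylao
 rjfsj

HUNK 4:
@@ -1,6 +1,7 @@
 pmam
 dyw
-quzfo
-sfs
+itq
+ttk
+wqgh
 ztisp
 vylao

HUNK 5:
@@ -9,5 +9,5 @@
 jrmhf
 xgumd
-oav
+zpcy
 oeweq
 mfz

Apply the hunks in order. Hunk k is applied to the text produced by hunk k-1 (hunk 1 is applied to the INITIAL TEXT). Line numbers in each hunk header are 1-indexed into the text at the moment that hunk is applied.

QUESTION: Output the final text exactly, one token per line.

Hunk 1: at line 3 remove [tywv] add [xgumd] -> 10 lines: pmam dyw xpnn jrmhf xgumd oav oeweq mfz riw pcaue
Hunk 2: at line 1 remove [xpnn] add [yio,vylao,rjfsj] -> 12 lines: pmam dyw yio vylao rjfsj jrmhf xgumd oav oeweq mfz riw pcaue
Hunk 3: at line 1 remove [yio] add [quzfo,sfs,ztisp] -> 14 lines: pmam dyw quzfo sfs ztisp vylao rjfsj jrmhf xgumd oav oeweq mfz riw pcaue
Hunk 4: at line 1 remove [quzfo,sfs] add [itq,ttk,wqgh] -> 15 lines: pmam dyw itq ttk wqgh ztisp vylao rjfsj jrmhf xgumd oav oeweq mfz riw pcaue
Hunk 5: at line 9 remove [oav] add [zpcy] -> 15 lines: pmam dyw itq ttk wqgh ztisp vylao rjfsj jrmhf xgumd zpcy oeweq mfz riw pcaue

Answer: pmam
dyw
itq
ttk
wqgh
ztisp
vylao
rjfsj
jrmhf
xgumd
zpcy
oeweq
mfz
riw
pcaue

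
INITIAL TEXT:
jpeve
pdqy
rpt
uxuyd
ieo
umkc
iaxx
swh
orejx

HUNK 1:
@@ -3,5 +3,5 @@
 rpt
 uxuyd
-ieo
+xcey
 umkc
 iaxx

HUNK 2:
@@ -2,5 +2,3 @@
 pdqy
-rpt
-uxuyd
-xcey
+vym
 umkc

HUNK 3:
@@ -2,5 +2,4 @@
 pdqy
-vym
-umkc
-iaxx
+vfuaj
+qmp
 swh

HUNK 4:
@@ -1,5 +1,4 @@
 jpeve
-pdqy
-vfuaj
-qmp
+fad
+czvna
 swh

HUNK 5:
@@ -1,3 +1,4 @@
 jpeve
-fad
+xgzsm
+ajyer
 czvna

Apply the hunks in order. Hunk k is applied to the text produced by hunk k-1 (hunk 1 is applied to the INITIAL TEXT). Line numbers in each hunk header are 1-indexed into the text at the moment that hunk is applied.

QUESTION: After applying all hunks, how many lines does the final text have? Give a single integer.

Answer: 6

Derivation:
Hunk 1: at line 3 remove [ieo] add [xcey] -> 9 lines: jpeve pdqy rpt uxuyd xcey umkc iaxx swh orejx
Hunk 2: at line 2 remove [rpt,uxuyd,xcey] add [vym] -> 7 lines: jpeve pdqy vym umkc iaxx swh orejx
Hunk 3: at line 2 remove [vym,umkc,iaxx] add [vfuaj,qmp] -> 6 lines: jpeve pdqy vfuaj qmp swh orejx
Hunk 4: at line 1 remove [pdqy,vfuaj,qmp] add [fad,czvna] -> 5 lines: jpeve fad czvna swh orejx
Hunk 5: at line 1 remove [fad] add [xgzsm,ajyer] -> 6 lines: jpeve xgzsm ajyer czvna swh orejx
Final line count: 6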